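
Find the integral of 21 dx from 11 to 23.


The integral of a constant k over [a, b] equals k * (b - a).
integral from 11 to 23 of 21 dx
= 21 * (23 - 11)
= 21 * 12
= 252

252


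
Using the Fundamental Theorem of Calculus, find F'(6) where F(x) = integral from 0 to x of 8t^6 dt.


By the Fundamental Theorem of Calculus (Part 1):
If F(x) = integral from 0 to x of f(t) dt, then F'(x) = f(x)
Here f(t) = 8t^6
So F'(x) = 8x^6
Evaluate at x = 6:
F'(6) = 8 * 6^6
= 8 * 46656
= 373248

373248


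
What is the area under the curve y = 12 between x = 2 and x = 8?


The area under a constant function y = 12 is a rectangle.
Width = 8 - 2 = 6
Height = 12
Area = width * height
= 6 * 12
= 72

72


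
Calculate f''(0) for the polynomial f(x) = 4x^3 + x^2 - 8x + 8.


First derivative:
f'(x) = 12x^2 + 2x - 8
Second derivative:
f''(x) = 24x + 2
Substitute x = 0:
f''(0) = 24 * 0 + 2
= 0 + 2
= 2

2


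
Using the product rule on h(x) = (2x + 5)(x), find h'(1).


Let u(x) = 2x + 5 and v(x) = x
u'(x) = 2
v'(x) = 1
Product rule: h'(x) = u'(x)*v(x) + u(x)*v'(x)
= 2 * (x) + (2x + 5) * 1
At x = 1:
u(1) = 2 * 1 + 5 = 7
v(1) = 1 * 1 + 0 = 1
h'(1) = 2 * 1 + 7 * 1
= 2 + 7
= 9

9


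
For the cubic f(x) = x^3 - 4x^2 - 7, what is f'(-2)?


Differentiate f(x) = x^3 - 4x^2 - 7 term by term:
f'(x) = 3x^2 - 8x
Substitute x = -2:
f'(-2) = 3 * (-2)^2 - 8 * (-2) + 0
= 12 + 16 + 0
= 28

28


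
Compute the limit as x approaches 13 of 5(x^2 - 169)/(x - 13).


Direct substitution gives 0/0, so we factor the numerator.
Factor: 5(x^2 - 169) = 5 * (x - 13)(x + 13)
Cancel the common factor (x - 13):
5(x^2 - 169)/(x - 13) = 5 * (x + 13)
Now substitute x = 13:
= 5 * (13 + 13) = 130

130


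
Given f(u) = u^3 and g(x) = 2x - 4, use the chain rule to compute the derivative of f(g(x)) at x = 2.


Using the chain rule: (f(g(x)))' = f'(g(x)) * g'(x)
First, find g(2):
g(2) = 2 * 2 - 4 = 0
Next, f'(u) = 3u^2
And g'(x) = 2
So f'(g(2)) * g'(2)
= 3 * 0^2 * 2
= 3 * 0 * 2
= 0

0


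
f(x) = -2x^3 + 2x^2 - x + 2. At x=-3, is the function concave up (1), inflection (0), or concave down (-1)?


Concavity is determined by the sign of f''(x).
f(x) = -2x^3 + 2x^2 - x + 2
f'(x) = -6x^2 + 4x - 1
f''(x) = -12x + 4
f''(-3) = -12 * (-3) + 4
= 36 + 4
= 40
Since f''(-3) > 0, the function is concave up (1)

1


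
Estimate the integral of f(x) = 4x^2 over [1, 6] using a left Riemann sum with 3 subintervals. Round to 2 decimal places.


Left Riemann sum uses left endpoints of each subinterval.
Interval: [1, 6], n = 3
dx = (6 - 1) / 3 = 5/3
Left endpoints: [1, 8/3, 13/3]
f values: [4, 256/9, 676/9]
Sum = dx * (sum of f values)
= 5/3 * 968/9
= 4840/27 ≈ 179.26

179.26


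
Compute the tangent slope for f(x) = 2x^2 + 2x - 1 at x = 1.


The slope of the tangent line equals f'(x) at the point.
f(x) = 2x^2 + 2x - 1
f'(x) = 4x + 2
At x = 1:
f'(1) = 4 * 1 + 2
= 4 + 2
= 6

6


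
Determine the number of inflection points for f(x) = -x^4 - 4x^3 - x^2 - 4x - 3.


Inflection points occur where f''(x) = 0 and concavity changes.
f(x) = -x^4 - 4x^3 - x^2 - 4x - 3
f'(x) = -4x^3 - 12x^2 - 2x - 4
f''(x) = -12x^2 - 24x - 2
This is a quadratic in x. Use the discriminant to count real roots.
Discriminant = (-24)^2 - 4 * (-12) * (-2)
= 576 - 96
= 480
Since discriminant > 0, f''(x) = 0 has 2 distinct real solutions.
A quadratic with two distinct real roots changes sign at each root, so concavity changes at both.
Number of inflection points: 2

2


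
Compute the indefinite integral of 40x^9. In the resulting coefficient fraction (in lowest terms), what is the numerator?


Apply the power rule for integration:
integral of ax^n dx = a/(n+1) * x^(n+1) + C
integral of 40x^9 dx
= 40/10 * x^10 + C
= 4 * x^10 + C
The coefficient in lowest terms is 4 = 4/1, so its numerator is 4

4


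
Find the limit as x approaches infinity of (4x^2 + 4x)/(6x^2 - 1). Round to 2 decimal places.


For limits at infinity with equal-degree polynomials,
we compare leading coefficients.
Numerator leading term: 4x^2
Denominator leading term: 6x^2
Divide both by x^2:
lim = (4 + 4/x) / (6 - 1/x^2)
As x -> infinity, the 1/x and 1/x^2 terms vanish:
= 4/6 = 2/3 ≈ 0.67

0.67


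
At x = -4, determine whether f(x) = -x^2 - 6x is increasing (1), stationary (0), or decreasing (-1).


Compute f'(x) to determine behavior:
f'(x) = -2x - 6
f'(-4) = -2 * (-4) - 6
= 8 - 6
= 2
Since f'(-4) > 0, the function is increasing (1)

1


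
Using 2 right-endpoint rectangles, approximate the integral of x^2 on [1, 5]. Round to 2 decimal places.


Right Riemann sum uses right endpoints of each subinterval.
Interval: [1, 5], n = 2
dx = (5 - 1) / 2 = 2
Right endpoints: [3, 5]
f values: [9, 25]
Sum = dx * (sum of f values)
= 2 * 34
= 68 = 68.00

68.00


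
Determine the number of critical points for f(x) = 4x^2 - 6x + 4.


Find where f'(x) = 0:
f'(x) = 8x - 6
Set f'(x) = 0:
8x - 6 = 0
x = 6 / 8 = 3/4
This is a linear equation in x, so there is exactly one solution.
Number of critical points: 1

1


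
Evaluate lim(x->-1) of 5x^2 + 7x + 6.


Since polynomials are continuous, we use direct substitution.
lim(x->-1) of 5x^2 + 7x + 6
= 5 * (-1)^2 + 7 * (-1) + 6
= 5 - 7 + 6
= 4

4


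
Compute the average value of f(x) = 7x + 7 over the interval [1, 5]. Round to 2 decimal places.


Average value = 1/(b-a) * integral from a to b of f(x) dx
First compute the integral of 7x + 7:
F(x) = (7/2)x^2 + 7x
F(5) = 7/2 * 25 + 7 * 5 = 245/2
F(1) = 7/2 * 1 + 7 * 1 = 21/2
Integral = 245/2 - 21/2 = 112
Average = 112 / (5 - 1) = 112 / 4
= 28 = 28.00

28.00


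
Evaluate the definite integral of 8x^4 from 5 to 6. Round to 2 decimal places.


Find the antiderivative of 8x^4:
F(x) = 8/5 * x^5
Apply the Fundamental Theorem of Calculus:
F(6) - F(5)
= 8/5 * 6^5 - 8/5 * 5^5
= 8/5 * (7776 - 3125)
= 8/5 * 4651
= 37208/5 = 7441.60

7441.60


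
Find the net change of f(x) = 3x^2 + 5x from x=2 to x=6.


Net change = f(b) - f(a)
f(x) = 3x^2 + 5x
Compute f(6):
f(6) = 3 * 6^2 + 5 * 6 + 0
= 108 + 30 + 0
= 138
Compute f(2):
f(2) = 3 * 2^2 + 5 * 2 + 0
= 12 + 10 + 0
= 22
Net change = 138 - 22 = 116

116


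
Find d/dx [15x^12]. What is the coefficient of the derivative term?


We apply the power rule: d/dx [ax^n] = a*n * x^(n-1)
d/dx [15x^12]
= 15 * 12 * x^(12-1)
= 180x^11
The coefficient is 180

180


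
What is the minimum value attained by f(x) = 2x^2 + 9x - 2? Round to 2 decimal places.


For a quadratic f(x) = ax^2 + bx + c with a > 0, the minimum is at the vertex.
Vertex x-coordinate: x = -b/(2a)
x = -(9) / (2 * 2)
x = -9/4
Substitute back to find the minimum value:
f(-9/4) = 2 * (-9/4)^2 + 9 * (-9/4) - 2
= 81/8 - 81/4 - 2
= -97/8 ≈ -12.13

-12.13


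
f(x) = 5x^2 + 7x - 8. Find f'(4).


Differentiate term by term using power and sum rules:
f(x) = 5x^2 + 7x - 8
f'(x) = 10x + 7
Substitute x = 4:
f'(4) = 10 * 4 + 7
= 40 + 7
= 47

47


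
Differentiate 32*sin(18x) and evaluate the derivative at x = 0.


Apply the chain rule to differentiate 32*sin(18x):
d/dx [32*sin(18x)]
= 32 * cos(18x) * d/dx(18x)
= 32 * 18 * cos(18x)
= 576 * cos(18x)
Evaluate at x = 0:
= 576 * cos(0)
= 576 * 1
= 576

576


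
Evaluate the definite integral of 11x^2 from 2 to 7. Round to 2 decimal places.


Find the antiderivative of 11x^2:
F(x) = 11/3 * x^3
Apply the Fundamental Theorem of Calculus:
F(7) - F(2)
= 11/3 * 7^3 - 11/3 * 2^3
= 11/3 * (343 - 8)
= 11/3 * 335
= 3685/3 ≈ 1228.33

1228.33


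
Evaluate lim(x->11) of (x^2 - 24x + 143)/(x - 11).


Direct substitution gives 0/0, so we factor the numerator.
Factor: (x^2 - 24x + 143) = (x - 11)(x - 13)
Cancel the common factor (x - 11):
(x^2 - 24x + 143)/(x - 11) = (x - 13)
Now substitute x = 11:
= (11) - (13) = -2

-2


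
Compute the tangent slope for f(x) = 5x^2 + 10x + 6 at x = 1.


The slope of the tangent line equals f'(x) at the point.
f(x) = 5x^2 + 10x + 6
f'(x) = 10x + 10
At x = 1:
f'(1) = 10 * 1 + 10
= 10 + 10
= 20

20


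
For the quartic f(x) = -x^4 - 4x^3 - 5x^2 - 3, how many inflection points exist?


Inflection points occur where f''(x) = 0 and concavity changes.
f(x) = -x^4 - 4x^3 - 5x^2 - 3
f'(x) = -4x^3 - 12x^2 - 10x
f''(x) = -12x^2 - 24x - 10
This is a quadratic in x. Use the discriminant to count real roots.
Discriminant = (-24)^2 - 4 * (-12) * (-10)
= 576 - 480
= 96
Since discriminant > 0, f''(x) = 0 has 2 distinct real solutions.
A quadratic with two distinct real roots changes sign at each root, so concavity changes at both.
Number of inflection points: 2

2


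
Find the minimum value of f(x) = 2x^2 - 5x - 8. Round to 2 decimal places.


For a quadratic f(x) = ax^2 + bx + c with a > 0, the minimum is at the vertex.
Vertex x-coordinate: x = -b/(2a)
x = -(-5) / (2 * 2)
x = 5/4
Substitute back to find the minimum value:
f(5/4) = 2 * (5/4)^2 - 5 * (5/4) - 8
= 25/8 - 25/4 - 8
= -89/8 ≈ -11.13

-11.13


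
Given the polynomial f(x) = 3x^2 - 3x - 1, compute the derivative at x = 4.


Differentiate term by term using power and sum rules:
f(x) = 3x^2 - 3x - 1
f'(x) = 6x - 3
Substitute x = 4:
f'(4) = 6 * 4 - 3
= 24 - 3
= 21

21


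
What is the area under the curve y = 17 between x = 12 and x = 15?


The area under a constant function y = 17 is a rectangle.
Width = 15 - 12 = 3
Height = 17
Area = width * height
= 3 * 17
= 51

51


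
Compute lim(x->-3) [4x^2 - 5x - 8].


Since polynomials are continuous, we use direct substitution.
lim(x->-3) of 4x^2 - 5x - 8
= 4 * (-3)^2 - 5 * (-3) - 8
= 36 + 15 - 8
= 43

43


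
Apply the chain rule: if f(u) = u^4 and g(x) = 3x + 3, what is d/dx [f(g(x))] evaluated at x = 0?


Using the chain rule: (f(g(x)))' = f'(g(x)) * g'(x)
First, find g(0):
g(0) = 3 * 0 + 3 = 3
Next, f'(u) = 4u^3
And g'(x) = 3
So f'(g(0)) * g'(0)
= 4 * 3^3 * 3
= 4 * 27 * 3
= 324

324


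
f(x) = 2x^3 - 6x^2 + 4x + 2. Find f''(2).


First derivative:
f'(x) = 6x^2 - 12x + 4
Second derivative:
f''(x) = 12x - 12
Substitute x = 2:
f''(2) = 12 * 2 - 12
= 24 - 12
= 12

12


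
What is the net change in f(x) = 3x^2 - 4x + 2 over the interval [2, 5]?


Net change = f(b) - f(a)
f(x) = 3x^2 - 4x + 2
Compute f(5):
f(5) = 3 * 5^2 - 4 * 5 + 2
= 75 - 20 + 2
= 57
Compute f(2):
f(2) = 3 * 2^2 - 4 * 2 + 2
= 12 - 8 + 2
= 6
Net change = 57 - 6 = 51

51


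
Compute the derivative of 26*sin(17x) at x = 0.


Apply the chain rule to differentiate 26*sin(17x):
d/dx [26*sin(17x)]
= 26 * cos(17x) * d/dx(17x)
= 26 * 17 * cos(17x)
= 442 * cos(17x)
Evaluate at x = 0:
= 442 * cos(0)
= 442 * 1
= 442

442


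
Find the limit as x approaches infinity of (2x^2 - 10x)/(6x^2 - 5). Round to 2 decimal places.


For limits at infinity with equal-degree polynomials,
we compare leading coefficients.
Numerator leading term: 2x^2
Denominator leading term: 6x^2
Divide both by x^2:
lim = (2 - 10/x) / (6 - 5/x^2)
As x -> infinity, the 1/x and 1/x^2 terms vanish:
= 2/6 = 1/3 ≈ 0.33

0.33


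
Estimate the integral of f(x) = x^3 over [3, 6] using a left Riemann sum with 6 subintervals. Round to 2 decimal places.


Left Riemann sum uses left endpoints of each subinterval.
Interval: [3, 6], n = 6
dx = (6 - 3) / 6 = 1/2
Left endpoints: [3, 7/2, 4, 9/2, 5, 11/2]
f values: [27, 343/8, 64, 729/8, 125, 1331/8]
Sum = dx * (sum of f values)
= 1/2 * 4131/8
= 4131/16 ≈ 258.19

258.19


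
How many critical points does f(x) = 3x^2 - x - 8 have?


Find where f'(x) = 0:
f'(x) = 6x - 1
Set f'(x) = 0:
6x - 1 = 0
x = 1 / 6 = 1/6
This is a linear equation in x, so there is exactly one solution.
Number of critical points: 1

1


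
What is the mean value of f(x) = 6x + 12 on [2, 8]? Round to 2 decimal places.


Average value = 1/(b-a) * integral from a to b of f(x) dx
First compute the integral of 6x + 12:
F(x) = 3x^2 + 12x
F(8) = 3 * 64 + 12 * 8 = 288
F(2) = 3 * 4 + 12 * 2 = 36
Integral = 288 - 36 = 252
Average = 252 / (8 - 2) = 252 / 6
= 42 = 42.00

42.00


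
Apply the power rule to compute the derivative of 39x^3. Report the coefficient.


We apply the power rule: d/dx [ax^n] = a*n * x^(n-1)
d/dx [39x^3]
= 39 * 3 * x^(3-1)
= 117x^2
The coefficient is 117

117


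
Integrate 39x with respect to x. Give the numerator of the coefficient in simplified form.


Apply the power rule for integration:
integral of ax^n dx = a/(n+1) * x^(n+1) + C
integral of 39x dx
= 39/2 * x^2 + C
The coefficient in lowest terms is 39/2, and its numerator is 39

39


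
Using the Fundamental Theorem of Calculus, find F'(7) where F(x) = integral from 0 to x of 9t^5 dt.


By the Fundamental Theorem of Calculus (Part 1):
If F(x) = integral from 0 to x of f(t) dt, then F'(x) = f(x)
Here f(t) = 9t^5
So F'(x) = 9x^5
Evaluate at x = 7:
F'(7) = 9 * 7^5
= 9 * 16807
= 151263

151263


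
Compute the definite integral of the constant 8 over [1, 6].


The integral of a constant k over [a, b] equals k * (b - a).
integral from 1 to 6 of 8 dx
= 8 * (6 - 1)
= 8 * 5
= 40

40


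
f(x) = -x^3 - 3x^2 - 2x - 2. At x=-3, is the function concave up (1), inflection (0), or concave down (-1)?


Concavity is determined by the sign of f''(x).
f(x) = -x^3 - 3x^2 - 2x - 2
f'(x) = -3x^2 - 6x - 2
f''(x) = -6x - 6
f''(-3) = -6 * (-3) - 6
= 18 - 6
= 12
Since f''(-3) > 0, the function is concave up (1)

1


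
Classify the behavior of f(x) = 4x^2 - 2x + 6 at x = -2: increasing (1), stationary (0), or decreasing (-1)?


Compute f'(x) to determine behavior:
f'(x) = 8x - 2
f'(-2) = 8 * (-2) - 2
= -16 - 2
= -18
Since f'(-2) < 0, the function is decreasing (-1)

-1


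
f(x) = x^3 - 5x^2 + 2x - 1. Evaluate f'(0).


Differentiate f(x) = x^3 - 5x^2 + 2x - 1 term by term:
f'(x) = 3x^2 - 10x + 2
Substitute x = 0:
f'(0) = 3 * 0^2 - 10 * 0 + 2
= 0 + 0 + 2
= 2

2


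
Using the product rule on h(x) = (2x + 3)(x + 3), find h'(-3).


Let u(x) = 2x + 3 and v(x) = x + 3
u'(x) = 2
v'(x) = 1
Product rule: h'(x) = u'(x)*v(x) + u(x)*v'(x)
= 2 * (x + 3) + (2x + 3) * 1
At x = -3:
u(-3) = 2 * (-3) + 3 = -3
v(-3) = 1 * (-3) + 3 = 0
h'(-3) = 2 * 0 + (-3) * 1
= 0 - 3
= -3

-3


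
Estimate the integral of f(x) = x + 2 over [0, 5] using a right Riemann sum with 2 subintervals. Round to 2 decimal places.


Right Riemann sum uses right endpoints of each subinterval.
Interval: [0, 5], n = 2
dx = (5 - 0) / 2 = 5/2
Right endpoints: [5/2, 5]
f values: [9/2, 7]
Sum = dx * (sum of f values)
= 5/2 * 23/2
= 115/4 = 28.75

28.75


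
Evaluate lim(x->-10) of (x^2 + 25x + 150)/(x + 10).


Direct substitution gives 0/0, so we factor the numerator.
Factor: (x^2 + 25x + 150) = (x + 10)(x + 15)
Cancel the common factor (x + 10):
(x^2 + 25x + 150)/(x + 10) = (x + 15)
Now substitute x = -10:
= (-10) - (-15) = 5

5


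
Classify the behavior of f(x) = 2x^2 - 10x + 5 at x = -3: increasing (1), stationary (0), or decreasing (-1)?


Compute f'(x) to determine behavior:
f'(x) = 4x - 10
f'(-3) = 4 * (-3) - 10
= -12 - 10
= -22
Since f'(-3) < 0, the function is decreasing (-1)

-1


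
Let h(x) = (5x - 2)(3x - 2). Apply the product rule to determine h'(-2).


Let u(x) = 5x - 2 and v(x) = 3x - 2
u'(x) = 5
v'(x) = 3
Product rule: h'(x) = u'(x)*v(x) + u(x)*v'(x)
= 5 * (3x - 2) + (5x - 2) * 3
At x = -2:
u(-2) = 5 * (-2) - 2 = -12
v(-2) = 3 * (-2) - 2 = -8
h'(-2) = 5 * (-8) + (-12) * 3
= -40 - 36
= -76

-76


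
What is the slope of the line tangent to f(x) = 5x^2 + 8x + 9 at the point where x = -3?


The slope of the tangent line equals f'(x) at the point.
f(x) = 5x^2 + 8x + 9
f'(x) = 10x + 8
At x = -3:
f'(-3) = 10 * (-3) + 8
= -30 + 8
= -22

-22


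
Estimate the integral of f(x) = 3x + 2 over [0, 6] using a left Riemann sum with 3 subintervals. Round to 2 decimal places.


Left Riemann sum uses left endpoints of each subinterval.
Interval: [0, 6], n = 3
dx = (6 - 0) / 3 = 2
Left endpoints: [0, 2, 4]
f values: [2, 8, 14]
Sum = dx * (sum of f values)
= 2 * 24
= 48 = 48.00

48.00


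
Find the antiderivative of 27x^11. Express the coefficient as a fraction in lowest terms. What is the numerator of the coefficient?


Apply the power rule for integration:
integral of ax^n dx = a/(n+1) * x^(n+1) + C
integral of 27x^11 dx
= 27/12 * x^12 + C
= 9/4 * x^12 + C
The coefficient in lowest terms is 9/4, and its numerator is 9

9


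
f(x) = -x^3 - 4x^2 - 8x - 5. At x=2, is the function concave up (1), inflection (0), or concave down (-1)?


Concavity is determined by the sign of f''(x).
f(x) = -x^3 - 4x^2 - 8x - 5
f'(x) = -3x^2 - 8x - 8
f''(x) = -6x - 8
f''(2) = -6 * 2 - 8
= -12 - 8
= -20
Since f''(2) < 0, the function is concave down (-1)

-1


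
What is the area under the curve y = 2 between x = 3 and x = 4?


The area under a constant function y = 2 is a rectangle.
Width = 4 - 3 = 1
Height = 2
Area = width * height
= 1 * 2
= 2

2


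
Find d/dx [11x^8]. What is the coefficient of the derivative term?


We apply the power rule: d/dx [ax^n] = a*n * x^(n-1)
d/dx [11x^8]
= 11 * 8 * x^(8-1)
= 88x^7
The coefficient is 88

88


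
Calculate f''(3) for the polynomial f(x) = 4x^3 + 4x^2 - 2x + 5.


First derivative:
f'(x) = 12x^2 + 8x - 2
Second derivative:
f''(x) = 24x + 8
Substitute x = 3:
f''(3) = 24 * 3 + 8
= 72 + 8
= 80

80


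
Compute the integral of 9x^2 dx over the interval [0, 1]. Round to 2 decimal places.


Find the antiderivative of 9x^2:
F(x) = 9/3 * x^3
Apply the Fundamental Theorem of Calculus:
F(1) - F(0)
= 9/3 * 1^3 - 9/3 * 0^3
= 9/3 * (1 - 0)
= 9/3 * 1
= 3 = 3.00

3.00


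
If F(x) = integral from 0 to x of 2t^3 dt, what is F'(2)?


By the Fundamental Theorem of Calculus (Part 1):
If F(x) = integral from 0 to x of f(t) dt, then F'(x) = f(x)
Here f(t) = 2t^3
So F'(x) = 2x^3
Evaluate at x = 2:
F'(2) = 2 * 2^3
= 2 * 8
= 16

16


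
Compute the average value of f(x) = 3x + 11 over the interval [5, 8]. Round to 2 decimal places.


Average value = 1/(b-a) * integral from a to b of f(x) dx
First compute the integral of 3x + 11:
F(x) = (3/2)x^2 + 11x
F(8) = 3/2 * 64 + 11 * 8 = 184
F(5) = 3/2 * 25 + 11 * 5 = 185/2
Integral = 184 - 185/2 = 183/2
Average = (183/2) / (8 - 5) = (183/2) / 3
= 61/2 = 30.50

30.50


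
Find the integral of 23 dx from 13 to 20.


The integral of a constant k over [a, b] equals k * (b - a).
integral from 13 to 20 of 23 dx
= 23 * (20 - 13)
= 23 * 7
= 161

161


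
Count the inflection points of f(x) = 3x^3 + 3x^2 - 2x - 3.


Inflection points occur where f''(x) = 0 and concavity changes.
f(x) = 3x^3 + 3x^2 - 2x - 3
f'(x) = 9x^2 + 6x - 2
f''(x) = 18x + 6
Set f''(x) = 0:
18x + 6 = 0
x = -6 / 18 = -1/3
Since f''(x) is linear (degree 1), it changes sign at this point.
Therefore there is exactly 1 inflection point.

1


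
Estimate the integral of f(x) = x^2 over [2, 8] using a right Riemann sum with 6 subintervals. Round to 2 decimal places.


Right Riemann sum uses right endpoints of each subinterval.
Interval: [2, 8], n = 6
dx = (8 - 2) / 6 = 1
Right endpoints: [3, 4, 5, 6, 7, 8]
f values: [9, 16, 25, 36, 49, 64]
Sum = dx * (sum of f values)
= 1 * 199
= 199 = 199.00

199.00


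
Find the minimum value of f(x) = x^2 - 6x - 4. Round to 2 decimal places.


For a quadratic f(x) = ax^2 + bx + c with a > 0, the minimum is at the vertex.
Vertex x-coordinate: x = -b/(2a)
x = -(-6) / (2 * 1)
x = 6/2 = 3
Substitute back to find the minimum value:
f(3) = 1 * 3^2 - 6 * 3 - 4
= 9 - 18 - 4
= -13 = -13.00

-13.00


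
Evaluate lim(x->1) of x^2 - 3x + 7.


Since polynomials are continuous, we use direct substitution.
lim(x->1) of x^2 - 3x + 7
= 1 * 1^2 - 3 * 1 + 7
= 1 - 3 + 7
= 5

5


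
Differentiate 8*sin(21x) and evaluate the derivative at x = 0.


Apply the chain rule to differentiate 8*sin(21x):
d/dx [8*sin(21x)]
= 8 * cos(21x) * d/dx(21x)
= 8 * 21 * cos(21x)
= 168 * cos(21x)
Evaluate at x = 0:
= 168 * cos(0)
= 168 * 1
= 168

168


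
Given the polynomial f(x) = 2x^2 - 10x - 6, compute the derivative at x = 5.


Differentiate term by term using power and sum rules:
f(x) = 2x^2 - 10x - 6
f'(x) = 4x - 10
Substitute x = 5:
f'(5) = 4 * 5 - 10
= 20 - 10
= 10

10


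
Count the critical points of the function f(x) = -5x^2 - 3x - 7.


Find where f'(x) = 0:
f'(x) = -10x - 3
Set f'(x) = 0:
-10x - 3 = 0
x = 3 / (-10) = -3/10
This is a linear equation in x, so there is exactly one solution.
Number of critical points: 1

1


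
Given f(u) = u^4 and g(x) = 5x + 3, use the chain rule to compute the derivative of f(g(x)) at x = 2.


Using the chain rule: (f(g(x)))' = f'(g(x)) * g'(x)
First, find g(2):
g(2) = 5 * 2 + 3 = 13
Next, f'(u) = 4u^3
And g'(x) = 5
So f'(g(2)) * g'(2)
= 4 * 13^3 * 5
= 4 * 2197 * 5
= 43940

43940


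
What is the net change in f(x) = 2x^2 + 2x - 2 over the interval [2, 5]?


Net change = f(b) - f(a)
f(x) = 2x^2 + 2x - 2
Compute f(5):
f(5) = 2 * 5^2 + 2 * 5 - 2
= 50 + 10 - 2
= 58
Compute f(2):
f(2) = 2 * 2^2 + 2 * 2 - 2
= 8 + 4 - 2
= 10
Net change = 58 - 10 = 48

48


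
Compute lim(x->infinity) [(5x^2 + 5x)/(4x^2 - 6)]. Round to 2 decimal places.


For limits at infinity with equal-degree polynomials,
we compare leading coefficients.
Numerator leading term: 5x^2
Denominator leading term: 4x^2
Divide both by x^2:
lim = (5 + 5/x) / (4 - 6/x^2)
As x -> infinity, the 1/x and 1/x^2 terms vanish:
= 5/4 = 1.25

1.25


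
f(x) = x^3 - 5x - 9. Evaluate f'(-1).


Differentiate f(x) = x^3 - 5x - 9 term by term:
f'(x) = 3x^2 - 5
Substitute x = -1:
f'(-1) = 3 * (-1)^2 + 0 * (-1) - 5
= 3 + 0 - 5
= -2

-2


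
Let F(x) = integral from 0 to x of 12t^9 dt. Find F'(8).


By the Fundamental Theorem of Calculus (Part 1):
If F(x) = integral from 0 to x of f(t) dt, then F'(x) = f(x)
Here f(t) = 12t^9
So F'(x) = 12x^9
Evaluate at x = 8:
F'(8) = 12 * 8^9
= 12 * 134217728
= 1610612736

1610612736


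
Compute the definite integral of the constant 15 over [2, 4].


The integral of a constant k over [a, b] equals k * (b - a).
integral from 2 to 4 of 15 dx
= 15 * (4 - 2)
= 15 * 2
= 30

30


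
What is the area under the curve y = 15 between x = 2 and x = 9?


The area under a constant function y = 15 is a rectangle.
Width = 9 - 2 = 7
Height = 15
Area = width * height
= 7 * 15
= 105

105


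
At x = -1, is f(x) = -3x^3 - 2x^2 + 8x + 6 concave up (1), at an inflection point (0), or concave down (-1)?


Concavity is determined by the sign of f''(x).
f(x) = -3x^3 - 2x^2 + 8x + 6
f'(x) = -9x^2 - 4x + 8
f''(x) = -18x - 4
f''(-1) = -18 * (-1) - 4
= 18 - 4
= 14
Since f''(-1) > 0, the function is concave up (1)

1


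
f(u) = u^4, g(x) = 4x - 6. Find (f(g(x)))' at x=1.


Using the chain rule: (f(g(x)))' = f'(g(x)) * g'(x)
First, find g(1):
g(1) = 4 * 1 - 6 = -2
Next, f'(u) = 4u^3
And g'(x) = 4
So f'(g(1)) * g'(1)
= 4 * (-2)^3 * 4
= 4 * (-8) * 4
= -128

-128


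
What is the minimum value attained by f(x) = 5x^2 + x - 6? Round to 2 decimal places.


For a quadratic f(x) = ax^2 + bx + c with a > 0, the minimum is at the vertex.
Vertex x-coordinate: x = -b/(2a)
x = -(1) / (2 * 5)
x = -1/10
Substitute back to find the minimum value:
f(-1/10) = 5 * (-1/10)^2 + 1 * (-1/10) - 6
= 1/20 - 1/10 - 6
= -121/20 = -6.05

-6.05


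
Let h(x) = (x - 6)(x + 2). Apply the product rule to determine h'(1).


Let u(x) = x - 6 and v(x) = x + 2
u'(x) = 1
v'(x) = 1
Product rule: h'(x) = u'(x)*v(x) + u(x)*v'(x)
= 1 * (x + 2) + (x - 6) * 1
At x = 1:
u(1) = 1 * 1 - 6 = -5
v(1) = 1 * 1 + 2 = 3
h'(1) = 1 * 3 + (-5) * 1
= 3 - 5
= -2

-2


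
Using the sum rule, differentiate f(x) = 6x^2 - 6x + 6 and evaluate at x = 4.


Differentiate term by term using power and sum rules:
f(x) = 6x^2 - 6x + 6
f'(x) = 12x - 6
Substitute x = 4:
f'(4) = 12 * 4 - 6
= 48 - 6
= 42

42


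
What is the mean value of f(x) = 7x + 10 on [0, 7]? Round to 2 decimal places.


Average value = 1/(b-a) * integral from a to b of f(x) dx
First compute the integral of 7x + 10:
F(x) = (7/2)x^2 + 10x
F(7) = 7/2 * 49 + 10 * 7 = 483/2
F(0) = 7/2 * 0 + 10 * 0 = 0
Integral = 483/2 - 0 = 483/2
Average = (483/2) / (7 - 0) = (483/2) / 7
= 69/2 = 34.50

34.50


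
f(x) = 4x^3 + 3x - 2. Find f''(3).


First derivative:
f'(x) = 12x^2 + 3
Second derivative:
f''(x) = 24x
Substitute x = 3:
f''(3) = 24 * 3 + 0
= 72 + 0
= 72

72


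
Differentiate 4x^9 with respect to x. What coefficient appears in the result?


We apply the power rule: d/dx [ax^n] = a*n * x^(n-1)
d/dx [4x^9]
= 4 * 9 * x^(9-1)
= 36x^8
The coefficient is 36

36


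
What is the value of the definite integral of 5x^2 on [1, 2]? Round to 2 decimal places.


Find the antiderivative of 5x^2:
F(x) = 5/3 * x^3
Apply the Fundamental Theorem of Calculus:
F(2) - F(1)
= 5/3 * 2^3 - 5/3 * 1^3
= 5/3 * (8 - 1)
= 5/3 * 7
= 35/3 ≈ 11.67

11.67


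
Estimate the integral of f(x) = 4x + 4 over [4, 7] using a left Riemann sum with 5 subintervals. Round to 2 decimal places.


Left Riemann sum uses left endpoints of each subinterval.
Interval: [4, 7], n = 5
dx = (7 - 4) / 5 = 3/5
Left endpoints: [4, 23/5, 26/5, 29/5, 32/5]
f values: [20, 112/5, 124/5, 136/5, 148/5]
Sum = dx * (sum of f values)
= 3/5 * 124
= 372/5 = 74.40

74.40


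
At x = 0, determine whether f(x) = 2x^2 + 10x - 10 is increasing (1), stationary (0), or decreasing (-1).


Compute f'(x) to determine behavior:
f'(x) = 4x + 10
f'(0) = 4 * 0 + 10
= 0 + 10
= 10
Since f'(0) > 0, the function is increasing (1)

1


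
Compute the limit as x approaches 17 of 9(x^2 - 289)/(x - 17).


Direct substitution gives 0/0, so we factor the numerator.
Factor: 9(x^2 - 289) = 9 * (x - 17)(x + 17)
Cancel the common factor (x - 17):
9(x^2 - 289)/(x - 17) = 9 * (x + 17)
Now substitute x = 17:
= 9 * (17 + 17) = 306

306


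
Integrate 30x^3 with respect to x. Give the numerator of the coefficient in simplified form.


Apply the power rule for integration:
integral of ax^n dx = a/(n+1) * x^(n+1) + C
integral of 30x^3 dx
= 30/4 * x^4 + C
= 15/2 * x^4 + C
The coefficient in lowest terms is 15/2, and its numerator is 15

15


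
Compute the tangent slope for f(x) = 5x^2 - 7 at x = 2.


The slope of the tangent line equals f'(x) at the point.
f(x) = 5x^2 - 7
f'(x) = 10x
At x = 2:
f'(2) = 10 * 2 + 0
= 20 + 0
= 20

20


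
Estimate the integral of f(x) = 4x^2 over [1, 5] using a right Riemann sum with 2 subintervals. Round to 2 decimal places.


Right Riemann sum uses right endpoints of each subinterval.
Interval: [1, 5], n = 2
dx = (5 - 1) / 2 = 2
Right endpoints: [3, 5]
f values: [36, 100]
Sum = dx * (sum of f values)
= 2 * 136
= 272 = 272.00

272.00


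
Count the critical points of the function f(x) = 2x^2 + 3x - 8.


Find where f'(x) = 0:
f'(x) = 4x + 3
Set f'(x) = 0:
4x + 3 = 0
x = -3 / 4 = -3/4
This is a linear equation in x, so there is exactly one solution.
Number of critical points: 1

1


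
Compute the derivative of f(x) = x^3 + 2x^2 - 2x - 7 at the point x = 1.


Differentiate f(x) = x^3 + 2x^2 - 2x - 7 term by term:
f'(x) = 3x^2 + 4x - 2
Substitute x = 1:
f'(1) = 3 * 1^2 + 4 * 1 - 2
= 3 + 4 - 2
= 5

5


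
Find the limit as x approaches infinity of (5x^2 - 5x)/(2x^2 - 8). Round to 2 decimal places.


For limits at infinity with equal-degree polynomials,
we compare leading coefficients.
Numerator leading term: 5x^2
Denominator leading term: 2x^2
Divide both by x^2:
lim = (5 - 5/x) / (2 - 8/x^2)
As x -> infinity, the 1/x and 1/x^2 terms vanish:
= 5/2 = 2.50

2.50


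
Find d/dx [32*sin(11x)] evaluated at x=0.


Apply the chain rule to differentiate 32*sin(11x):
d/dx [32*sin(11x)]
= 32 * cos(11x) * d/dx(11x)
= 32 * 11 * cos(11x)
= 352 * cos(11x)
Evaluate at x = 0:
= 352 * cos(0)
= 352 * 1
= 352

352


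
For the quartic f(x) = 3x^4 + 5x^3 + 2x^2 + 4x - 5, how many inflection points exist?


Inflection points occur where f''(x) = 0 and concavity changes.
f(x) = 3x^4 + 5x^3 + 2x^2 + 4x - 5
f'(x) = 12x^3 + 15x^2 + 4x + 4
f''(x) = 36x^2 + 30x + 4
This is a quadratic in x. Use the discriminant to count real roots.
Discriminant = (30)^2 - 4 * 36 * 4
= 900 - 576
= 324
Since discriminant > 0, f''(x) = 0 has 2 distinct real solutions.
A quadratic with two distinct real roots changes sign at each root, so concavity changes at both.
Number of inflection points: 2

2


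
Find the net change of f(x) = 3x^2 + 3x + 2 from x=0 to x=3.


Net change = f(b) - f(a)
f(x) = 3x^2 + 3x + 2
Compute f(3):
f(3) = 3 * 3^2 + 3 * 3 + 2
= 27 + 9 + 2
= 38
Compute f(0):
f(0) = 3 * 0^2 + 3 * 0 + 2
= 0 + 0 + 2
= 2
Net change = 38 - 2 = 36

36


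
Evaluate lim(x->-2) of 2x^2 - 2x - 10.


Since polynomials are continuous, we use direct substitution.
lim(x->-2) of 2x^2 - 2x - 10
= 2 * (-2)^2 - 2 * (-2) - 10
= 8 + 4 - 10
= 2

2


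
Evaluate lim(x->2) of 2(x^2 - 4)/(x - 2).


Direct substitution gives 0/0, so we factor the numerator.
Factor: 2(x^2 - 4) = 2 * (x - 2)(x + 2)
Cancel the common factor (x - 2):
2(x^2 - 4)/(x - 2) = 2 * (x + 2)
Now substitute x = 2:
= 2 * (2 + 2) = 8

8


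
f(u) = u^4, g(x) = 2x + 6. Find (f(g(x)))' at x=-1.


Using the chain rule: (f(g(x)))' = f'(g(x)) * g'(x)
First, find g(-1):
g(-1) = 2 * (-1) + 6 = 4
Next, f'(u) = 4u^3
And g'(x) = 2
So f'(g(-1)) * g'(-1)
= 4 * 4^3 * 2
= 4 * 64 * 2
= 512

512


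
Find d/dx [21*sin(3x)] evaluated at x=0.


Apply the chain rule to differentiate 21*sin(3x):
d/dx [21*sin(3x)]
= 21 * cos(3x) * d/dx(3x)
= 21 * 3 * cos(3x)
= 63 * cos(3x)
Evaluate at x = 0:
= 63 * cos(0)
= 63 * 1
= 63

63


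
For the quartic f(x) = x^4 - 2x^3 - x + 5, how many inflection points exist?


Inflection points occur where f''(x) = 0 and concavity changes.
f(x) = x^4 - 2x^3 - x + 5
f'(x) = 4x^3 - 6x^2 - 1
f''(x) = 12x^2 - 12x
This is a quadratic in x. Use the discriminant to count real roots.
Discriminant = (-12)^2 - 4 * 12 * 0
= 144 - 0
= 144
Since discriminant > 0, f''(x) = 0 has 2 distinct real solutions.
A quadratic with two distinct real roots changes sign at each root, so concavity changes at both.
Number of inflection points: 2

2


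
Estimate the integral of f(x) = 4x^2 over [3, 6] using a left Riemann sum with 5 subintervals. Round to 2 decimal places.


Left Riemann sum uses left endpoints of each subinterval.
Interval: [3, 6], n = 5
dx = (6 - 3) / 5 = 3/5
Left endpoints: [3, 18/5, 21/5, 24/5, 27/5]
f values: [36, 1296/25, 1764/25, 2304/25, 2916/25]
Sum = dx * (sum of f values)
= 3/5 * 1836/5
= 5508/25 = 220.32

220.32


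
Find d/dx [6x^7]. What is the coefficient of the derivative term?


We apply the power rule: d/dx [ax^n] = a*n * x^(n-1)
d/dx [6x^7]
= 6 * 7 * x^(7-1)
= 42x^6
The coefficient is 42

42


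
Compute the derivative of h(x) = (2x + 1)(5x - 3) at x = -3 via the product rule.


Let u(x) = 2x + 1 and v(x) = 5x - 3
u'(x) = 2
v'(x) = 5
Product rule: h'(x) = u'(x)*v(x) + u(x)*v'(x)
= 2 * (5x - 3) + (2x + 1) * 5
At x = -3:
u(-3) = 2 * (-3) + 1 = -5
v(-3) = 5 * (-3) - 3 = -18
h'(-3) = 2 * (-18) + (-5) * 5
= -36 - 25
= -61

-61


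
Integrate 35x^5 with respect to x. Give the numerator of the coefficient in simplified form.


Apply the power rule for integration:
integral of ax^n dx = a/(n+1) * x^(n+1) + C
integral of 35x^5 dx
= 35/6 * x^6 + C
The coefficient in lowest terms is 35/6, and its numerator is 35

35


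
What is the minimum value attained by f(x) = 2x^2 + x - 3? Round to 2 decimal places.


For a quadratic f(x) = ax^2 + bx + c with a > 0, the minimum is at the vertex.
Vertex x-coordinate: x = -b/(2a)
x = -(1) / (2 * 2)
x = -1/4
Substitute back to find the minimum value:
f(-1/4) = 2 * (-1/4)^2 + 1 * (-1/4) - 3
= 1/8 - 1/4 - 3
= -25/8 ≈ -3.13

-3.13


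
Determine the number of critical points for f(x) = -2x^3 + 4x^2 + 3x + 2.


Find where f'(x) = 0:
f(x) = -2x^3 + 4x^2 + 3x + 2
f'(x) = -6x^2 + 8x + 3
This is a quadratic in x. Use the discriminant to count real roots.
Discriminant = (8)^2 - 4 * (-6) * 3
= 64 - (-72)
= 136
Since discriminant > 0, f'(x) = 0 has 2 real solutions.
Number of critical points: 2

2


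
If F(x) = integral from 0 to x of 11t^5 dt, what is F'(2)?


By the Fundamental Theorem of Calculus (Part 1):
If F(x) = integral from 0 to x of f(t) dt, then F'(x) = f(x)
Here f(t) = 11t^5
So F'(x) = 11x^5
Evaluate at x = 2:
F'(2) = 11 * 2^5
= 11 * 32
= 352

352


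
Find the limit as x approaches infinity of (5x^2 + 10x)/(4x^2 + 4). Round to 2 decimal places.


For limits at infinity with equal-degree polynomials,
we compare leading coefficients.
Numerator leading term: 5x^2
Denominator leading term: 4x^2
Divide both by x^2:
lim = (5 + 10/x) / (4 + 4/x^2)
As x -> infinity, the 1/x and 1/x^2 terms vanish:
= 5/4 = 1.25

1.25


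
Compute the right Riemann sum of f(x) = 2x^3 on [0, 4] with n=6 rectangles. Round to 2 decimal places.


Right Riemann sum uses right endpoints of each subinterval.
Interval: [0, 4], n = 6
dx = (4 - 0) / 6 = 2/3
Right endpoints: [2/3, 4/3, 2, 8/3, 10/3, 4]
f values: [16/27, 128/27, 16, 1024/27, 2000/27, 128]
Sum = dx * (sum of f values)
= 2/3 * 784/3
= 1568/9 ≈ 174.22

174.22


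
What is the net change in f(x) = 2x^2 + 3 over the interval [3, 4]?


Net change = f(b) - f(a)
f(x) = 2x^2 + 3
Compute f(4):
f(4) = 2 * 4^2 + 0 * 4 + 3
= 32 + 0 + 3
= 35
Compute f(3):
f(3) = 2 * 3^2 + 0 * 3 + 3
= 18 + 0 + 3
= 21
Net change = 35 - 21 = 14

14


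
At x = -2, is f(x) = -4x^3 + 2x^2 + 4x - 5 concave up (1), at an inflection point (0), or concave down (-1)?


Concavity is determined by the sign of f''(x).
f(x) = -4x^3 + 2x^2 + 4x - 5
f'(x) = -12x^2 + 4x + 4
f''(x) = -24x + 4
f''(-2) = -24 * (-2) + 4
= 48 + 4
= 52
Since f''(-2) > 0, the function is concave up (1)

1


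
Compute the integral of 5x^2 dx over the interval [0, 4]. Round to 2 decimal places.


Find the antiderivative of 5x^2:
F(x) = 5/3 * x^3
Apply the Fundamental Theorem of Calculus:
F(4) - F(0)
= 5/3 * 4^3 - 5/3 * 0^3
= 5/3 * (64 - 0)
= 5/3 * 64
= 320/3 ≈ 106.67

106.67


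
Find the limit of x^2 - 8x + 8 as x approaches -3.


Since polynomials are continuous, we use direct substitution.
lim(x->-3) of x^2 - 8x + 8
= 1 * (-3)^2 - 8 * (-3) + 8
= 9 + 24 + 8
= 41

41


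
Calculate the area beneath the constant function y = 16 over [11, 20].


The area under a constant function y = 16 is a rectangle.
Width = 20 - 11 = 9
Height = 16
Area = width * height
= 9 * 16
= 144

144


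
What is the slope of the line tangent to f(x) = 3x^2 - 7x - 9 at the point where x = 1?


The slope of the tangent line equals f'(x) at the point.
f(x) = 3x^2 - 7x - 9
f'(x) = 6x - 7
At x = 1:
f'(1) = 6 * 1 - 7
= 6 - 7
= -1

-1


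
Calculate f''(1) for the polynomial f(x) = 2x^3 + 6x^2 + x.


First derivative:
f'(x) = 6x^2 + 12x + 1
Second derivative:
f''(x) = 12x + 12
Substitute x = 1:
f''(1) = 12 * 1 + 12
= 12 + 12
= 24

24


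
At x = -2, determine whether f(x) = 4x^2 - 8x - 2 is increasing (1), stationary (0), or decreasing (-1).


Compute f'(x) to determine behavior:
f'(x) = 8x - 8
f'(-2) = 8 * (-2) - 8
= -16 - 8
= -24
Since f'(-2) < 0, the function is decreasing (-1)

-1


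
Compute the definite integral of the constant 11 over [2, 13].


The integral of a constant k over [a, b] equals k * (b - a).
integral from 2 to 13 of 11 dx
= 11 * (13 - 2)
= 11 * 11
= 121

121


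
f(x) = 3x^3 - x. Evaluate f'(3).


Differentiate f(x) = 3x^3 - x term by term:
f'(x) = 9x^2 - 1
Substitute x = 3:
f'(3) = 9 * 3^2 + 0 * 3 - 1
= 81 + 0 - 1
= 80

80


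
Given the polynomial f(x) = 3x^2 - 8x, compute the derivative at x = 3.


Differentiate term by term using power and sum rules:
f(x) = 3x^2 - 8x
f'(x) = 6x - 8
Substitute x = 3:
f'(3) = 6 * 3 - 8
= 18 - 8
= 10

10


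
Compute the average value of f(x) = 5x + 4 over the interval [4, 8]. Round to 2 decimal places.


Average value = 1/(b-a) * integral from a to b of f(x) dx
First compute the integral of 5x + 4:
F(x) = (5/2)x^2 + 4x
F(8) = 5/2 * 64 + 4 * 8 = 192
F(4) = 5/2 * 16 + 4 * 4 = 56
Integral = 192 - 56 = 136
Average = 136 / (8 - 4) = 136 / 4
= 34 = 34.00

34.00


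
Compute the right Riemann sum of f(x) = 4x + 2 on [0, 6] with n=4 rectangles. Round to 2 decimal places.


Right Riemann sum uses right endpoints of each subinterval.
Interval: [0, 6], n = 4
dx = (6 - 0) / 4 = 3/2
Right endpoints: [3/2, 3, 9/2, 6]
f values: [8, 14, 20, 26]
Sum = dx * (sum of f values)
= 3/2 * 68
= 102 = 102.00

102.00


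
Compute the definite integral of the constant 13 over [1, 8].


The integral of a constant k over [a, b] equals k * (b - a).
integral from 1 to 8 of 13 dx
= 13 * (8 - 1)
= 13 * 7
= 91

91


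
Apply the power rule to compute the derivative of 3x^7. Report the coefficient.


We apply the power rule: d/dx [ax^n] = a*n * x^(n-1)
d/dx [3x^7]
= 3 * 7 * x^(7-1)
= 21x^6
The coefficient is 21

21


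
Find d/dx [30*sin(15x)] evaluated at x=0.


Apply the chain rule to differentiate 30*sin(15x):
d/dx [30*sin(15x)]
= 30 * cos(15x) * d/dx(15x)
= 30 * 15 * cos(15x)
= 450 * cos(15x)
Evaluate at x = 0:
= 450 * cos(0)
= 450 * 1
= 450

450


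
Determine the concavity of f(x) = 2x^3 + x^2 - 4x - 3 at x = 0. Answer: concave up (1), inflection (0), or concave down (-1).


Concavity is determined by the sign of f''(x).
f(x) = 2x^3 + x^2 - 4x - 3
f'(x) = 6x^2 + 2x - 4
f''(x) = 12x + 2
f''(0) = 12 * 0 + 2
= 0 + 2
= 2
Since f''(0) > 0, the function is concave up (1)

1


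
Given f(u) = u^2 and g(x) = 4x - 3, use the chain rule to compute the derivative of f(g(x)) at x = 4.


Using the chain rule: (f(g(x)))' = f'(g(x)) * g'(x)
First, find g(4):
g(4) = 4 * 4 - 3 = 13
Next, f'(u) = 2u
And g'(x) = 4
So f'(g(4)) * g'(4)
= 2 * 13 * 4
= 104

104


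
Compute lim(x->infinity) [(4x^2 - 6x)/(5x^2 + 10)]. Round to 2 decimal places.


For limits at infinity with equal-degree polynomials,
we compare leading coefficients.
Numerator leading term: 4x^2
Denominator leading term: 5x^2
Divide both by x^2:
lim = (4 - 6/x) / (5 + 10/x^2)
As x -> infinity, the 1/x and 1/x^2 terms vanish:
= 4/5 = 0.80

0.80


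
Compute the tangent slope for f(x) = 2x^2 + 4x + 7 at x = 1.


The slope of the tangent line equals f'(x) at the point.
f(x) = 2x^2 + 4x + 7
f'(x) = 4x + 4
At x = 1:
f'(1) = 4 * 1 + 4
= 4 + 4
= 8

8


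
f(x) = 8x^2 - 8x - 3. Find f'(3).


Differentiate term by term using power and sum rules:
f(x) = 8x^2 - 8x - 3
f'(x) = 16x - 8
Substitute x = 3:
f'(3) = 16 * 3 - 8
= 48 - 8
= 40

40


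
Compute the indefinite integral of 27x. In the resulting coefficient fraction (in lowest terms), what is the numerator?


Apply the power rule for integration:
integral of ax^n dx = a/(n+1) * x^(n+1) + C
integral of 27x dx
= 27/2 * x^2 + C
The coefficient in lowest terms is 27/2, and its numerator is 27

27


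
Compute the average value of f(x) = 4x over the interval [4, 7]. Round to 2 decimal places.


Average value = 1/(b-a) * integral from a to b of f(x) dx
First compute the integral of 4x:
F(x) = 2x^2
F(7) = 2 * 49 + 0 * 7 = 98
F(4) = 2 * 16 + 0 * 4 = 32
Integral = 98 - 32 = 66
Average = 66 / (7 - 4) = 66 / 3
= 22 = 22.00

22.00


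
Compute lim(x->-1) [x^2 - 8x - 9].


Since polynomials are continuous, we use direct substitution.
lim(x->-1) of x^2 - 8x - 9
= 1 * (-1)^2 - 8 * (-1) - 9
= 1 + 8 - 9
= 0

0


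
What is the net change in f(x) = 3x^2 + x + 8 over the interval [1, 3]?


Net change = f(b) - f(a)
f(x) = 3x^2 + x + 8
Compute f(3):
f(3) = 3 * 3^2 + 1 * 3 + 8
= 27 + 3 + 8
= 38
Compute f(1):
f(1) = 3 * 1^2 + 1 * 1 + 8
= 3 + 1 + 8
= 12
Net change = 38 - 12 = 26

26


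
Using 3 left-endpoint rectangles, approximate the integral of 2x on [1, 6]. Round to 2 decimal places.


Left Riemann sum uses left endpoints of each subinterval.
Interval: [1, 6], n = 3
dx = (6 - 1) / 3 = 5/3
Left endpoints: [1, 8/3, 13/3]
f values: [2, 16/3, 26/3]
Sum = dx * (sum of f values)
= 5/3 * 16
= 80/3 ≈ 26.67

26.67


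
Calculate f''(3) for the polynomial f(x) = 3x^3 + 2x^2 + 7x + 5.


First derivative:
f'(x) = 9x^2 + 4x + 7
Second derivative:
f''(x) = 18x + 4
Substitute x = 3:
f''(3) = 18 * 3 + 4
= 54 + 4
= 58

58


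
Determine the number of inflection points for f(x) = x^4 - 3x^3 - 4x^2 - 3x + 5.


Inflection points occur where f''(x) = 0 and concavity changes.
f(x) = x^4 - 3x^3 - 4x^2 - 3x + 5
f'(x) = 4x^3 - 9x^2 - 8x - 3
f''(x) = 12x^2 - 18x - 8
This is a quadratic in x. Use the discriminant to count real roots.
Discriminant = (-18)^2 - 4 * 12 * (-8)
= 324 - (-384)
= 708
Since discriminant > 0, f''(x) = 0 has 2 distinct real solutions.
A quadratic with two distinct real roots changes sign at each root, so concavity changes at both.
Number of inflection points: 2

2
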